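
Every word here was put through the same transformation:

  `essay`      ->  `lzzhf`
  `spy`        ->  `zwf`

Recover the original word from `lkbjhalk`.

Compare letters: e→l is +7, s→z is +7, s→z is +7 — a constant shift. Every letter moves 7 places later in the alphabet, wrapping around z→a.
Undoing it on lkbjhalk: l−7=e, k−7=d, b−7=u, j−7=c, h−7=a, a−7=t, l−7=e, k−7=d.

educated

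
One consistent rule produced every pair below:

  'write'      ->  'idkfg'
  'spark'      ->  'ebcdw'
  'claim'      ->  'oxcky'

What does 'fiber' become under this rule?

rkngd

Two shifts are in play — +2 for a/e/i/o/u, +12 for every other letter.
On fiber: f(cons)+12=r, i(vowel)+2=k, b(cons)+12=n, e(vowel)+2=g, r(cons)+12=d.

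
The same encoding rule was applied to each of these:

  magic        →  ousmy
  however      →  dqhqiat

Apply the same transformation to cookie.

Read the word backwards and shift each letter +12.
Applying it to cookie: reverse → eikooc; then shift: e+12=q, i+12=u, k+12=w, o+12=a, o+12=a, c+12=o.

quwaao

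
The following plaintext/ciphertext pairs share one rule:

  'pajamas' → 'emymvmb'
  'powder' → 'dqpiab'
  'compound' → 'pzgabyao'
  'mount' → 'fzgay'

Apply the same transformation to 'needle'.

The word is reversed, then every letter is shifted forward by 12.
On needle: reverse → eldeen; then shift: e+12=q, l+12=x, d+12=p, e+12=q, e+12=q, n+12=z.

qxpqqz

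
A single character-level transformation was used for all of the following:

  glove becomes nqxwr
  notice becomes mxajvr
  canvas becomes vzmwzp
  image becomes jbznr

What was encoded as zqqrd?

alley

g(6)→n(13) and l(11)→q(16) fit y≡11x+25 (mod 26); the inverse of 11 mod 26 is 19. This is an affine cipher: with a=0,…,z=25, each position x becomes (11x+25) mod 26.
Reversing it on zqqrd: z(25)→19·(25−25)≡0=a; q(16)→19·(16−25)≡11=l; q(16)→19·(16−25)≡11=l; r(17)→19·(17−25)≡4=e; d(3)→19·(3−25)≡24=y (all mod 26).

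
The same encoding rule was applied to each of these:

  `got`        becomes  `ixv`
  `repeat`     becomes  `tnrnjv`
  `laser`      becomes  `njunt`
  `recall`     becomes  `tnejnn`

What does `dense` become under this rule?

fnpun

The shift depends on letter class: consonant g→i is +2, but vowel o→x is +9. The rule splits by letter class: vowels +9, consonants +2.
For dense: d(cons)+2=f, e(vowel)+9=n, n(cons)+2=p, s(cons)+2=u, e(vowel)+9=n.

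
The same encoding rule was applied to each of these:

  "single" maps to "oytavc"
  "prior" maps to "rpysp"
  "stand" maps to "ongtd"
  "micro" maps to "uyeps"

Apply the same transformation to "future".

bmnmpc

Treating letters as 0–25, the rule is x ↦ 25x + 6 (mod 26).
On future: f(5)→25·5+6≡1=b; u(20)→25·20+6≡12=m; t(19)→25·19+6≡13=n; u(20)→25·20+6≡12=m; r(17)→25·17+6≡15=p; e(4)→25·4+6≡2=c (all mod 26).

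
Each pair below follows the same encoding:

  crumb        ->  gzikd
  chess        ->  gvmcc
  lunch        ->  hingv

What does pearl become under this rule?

tmazh

c(2)→g(6) and r(17)→z(25) fit y≡3x+0 (mod 26); the inverse of 3 mod 26 is 9. Treating letters as 0–25, the rule is x ↦ 3x + 0 (mod 26).
Applying it to pearl: p(15)→3·15+0≡19=t; e(4)→3·4+0≡12=m; a(0)→3·0+0≡0=a; r(17)→3·17+0≡25=z; l(11)→3·11+0≡7=h (all mod 26).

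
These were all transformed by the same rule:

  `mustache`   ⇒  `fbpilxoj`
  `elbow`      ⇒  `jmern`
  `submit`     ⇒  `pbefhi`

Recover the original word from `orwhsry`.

horizon

m(12)→f(5) and u(20)→b(1) fit y≡19x+11 (mod 26); the inverse of 19 mod 26 is 11. Each letter's alphabet position (a=0..z=25) is mapped through 19·x+11 mod 26 — an affine cipher.
Undoing it on orwhsry: o(14)→11·(14−11)≡7=h; r(17)→11·(17−11)≡14=o; w(22)→11·(22−11)≡17=r; h(7)→11·(7−11)≡8=i; s(18)→11·(18−11)≡25=z; r(17)→11·(17−11)≡14=o; y(24)→11·(24−11)≡13=n (all mod 26).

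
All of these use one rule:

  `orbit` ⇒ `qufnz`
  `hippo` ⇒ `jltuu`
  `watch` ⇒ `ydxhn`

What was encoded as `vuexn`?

trash

In orbit: o→q is +2, r→u is +3, b→f is +4, i→n is +5 — the shift increases by 1 each position. The shift increases by 1 at each position, starting from +2: 2, 3, 4, ….
Reversing it on vuexn: v−2=t, u−3=r, e−4=a, x−5=s, n−6=h.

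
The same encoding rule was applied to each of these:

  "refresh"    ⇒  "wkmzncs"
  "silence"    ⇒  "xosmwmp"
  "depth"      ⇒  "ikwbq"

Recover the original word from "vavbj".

quota

In refresh: r→w is +5, e→k is +6, f→m is +7, r→z is +8 — the shift increases by 1 each position. Each letter shifts forward by (position + 5), i.e. 5, 6, 7, … — the shift grows by one for each successive letter.
Reversing it on vavbj: v−5=q, a−6=u, v−7=o, b−8=t, j−9=a.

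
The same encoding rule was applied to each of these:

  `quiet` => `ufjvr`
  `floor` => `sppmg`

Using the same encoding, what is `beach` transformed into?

idbfc

The output letters match the input read backwards, each shifted +1: quiet reversed is teiuq. The word is reversed, then every letter is shifted forward by 1.
Applying it to beach: reverse → hcaeb; then shift: h+1=i, c+1=d, a+1=b, e+1=f, b+1=c.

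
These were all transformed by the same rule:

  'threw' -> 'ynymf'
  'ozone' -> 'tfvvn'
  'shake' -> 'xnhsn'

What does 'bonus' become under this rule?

In threw: t→y is +5, h→n is +6, r→y is +7, e→m is +8 — the shift increases by 1 each position. Each letter shifts forward by (position + 5), i.e. 5, 6, 7, … — the shift grows by one for each successive letter.
Applying it to bonus: b+5=g, o+6=u, n+7=u, u+8=c, s+9=b.

guucb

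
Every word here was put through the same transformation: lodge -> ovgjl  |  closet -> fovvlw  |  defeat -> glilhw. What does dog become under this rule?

gvj

Vowels shift forward by 7 and consonants shift forward by 3.
Applying it to dog: d(cons)+3=g, o(vowel)+7=v, g(cons)+3=j.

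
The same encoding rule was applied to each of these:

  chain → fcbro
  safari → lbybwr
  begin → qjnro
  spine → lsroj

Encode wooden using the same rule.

tddujo

c(2)→f(5) and h(7)→c(2) fit y≡15x+1 (mod 26); the inverse of 15 mod 26 is 7. Each letter's alphabet position (a=0..z=25) is mapped through 15·x+1 mod 26 — an affine cipher.
Applying it to wooden: w(22)→15·22+1≡19=t; o(14)→15·14+1≡3=d; o(14)→15·14+1≡3=d; d(3)→15·3+1≡20=u; e(4)→15·4+1≡9=j; n(13)→15·13+1≡14=o (all mod 26).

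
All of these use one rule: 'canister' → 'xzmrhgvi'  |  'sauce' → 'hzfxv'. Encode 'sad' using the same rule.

hzw

Each letter is replaced by its mirror in the alphabet: a↔z, b↔y, c↔x, and so on (the Atbash cipher).
For sad: s↔h, a↔z, d↔w.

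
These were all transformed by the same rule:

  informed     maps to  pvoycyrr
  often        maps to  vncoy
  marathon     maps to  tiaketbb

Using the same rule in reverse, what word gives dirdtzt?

waiting

In informed: i→p is +7, n→v is +8, f→o is +9, o→y is +10 — the shift increases by 1 each position. The shift increases by 1 at each position, starting from +7: 7, 8, 9, ….
Decoding dirdtzt: d−7=w, i−8=a, r−9=i, d−10=t, t−11=i, z−12=n, t−13=g.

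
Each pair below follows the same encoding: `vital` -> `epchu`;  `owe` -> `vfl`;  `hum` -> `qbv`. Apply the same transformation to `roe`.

The rule splits by letter class: vowels +7, consonants +9.
For roe: r(cons)+9=a, o(vowel)+7=v, e(vowel)+7=l.

avl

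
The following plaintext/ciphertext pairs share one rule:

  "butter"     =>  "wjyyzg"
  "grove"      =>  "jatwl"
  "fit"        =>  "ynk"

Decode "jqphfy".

tackle

The output letters match the input read backwards, each shifted +5: butter reversed is rettub. Two steps: reverse the string, then apply a Caesar shift of +5.
Decoding jqphfy: shift back: j−5=e, q−5=l, p−5=k, h−5=c, f−5=a, y−5=t → elkcat; then reverse → tackle.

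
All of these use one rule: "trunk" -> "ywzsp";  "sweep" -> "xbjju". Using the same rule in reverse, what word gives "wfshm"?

ranch

Compare letters: t→y is +5, r→w is +5, u→z is +5 — a constant shift. This is a Caesar cipher with shift 5.
Decoding wfshm: w−5=r, f−5=a, s−5=n, h−5=c, m−5=h.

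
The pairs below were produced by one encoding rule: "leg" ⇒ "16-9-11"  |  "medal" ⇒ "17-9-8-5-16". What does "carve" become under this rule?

l is letter #12 and maps to 16: an offset of 4. The number is (letter's place in the alphabet, a=1) + 4.
Applying it to carve: c=3→7, a=1→5, r=18→22, v=22→26, e=5→9.

7-5-22-26-9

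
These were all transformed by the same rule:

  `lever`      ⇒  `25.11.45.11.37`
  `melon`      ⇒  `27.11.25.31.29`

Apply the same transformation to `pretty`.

33.37.11.41.41.51

l(#12)→25 and e(#5)→11: differences scale by 2, so n = 2·pos + 1. With a=1..z=26, the number is 2·pos + 1.
For pretty: p=16→33, r=18→37, e=5→11, t=20→41, t=20→41, y=25→51.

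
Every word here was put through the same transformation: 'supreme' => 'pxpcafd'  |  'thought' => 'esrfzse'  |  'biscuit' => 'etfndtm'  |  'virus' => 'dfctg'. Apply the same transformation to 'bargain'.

ytlrclm

Two steps: reverse the string, then apply a Caesar shift of +11.
On bargain: reverse → niagrab; then shift: n+11=y, i+11=t, a+11=l, g+11=r, r+11=c, a+11=l, b+11=m.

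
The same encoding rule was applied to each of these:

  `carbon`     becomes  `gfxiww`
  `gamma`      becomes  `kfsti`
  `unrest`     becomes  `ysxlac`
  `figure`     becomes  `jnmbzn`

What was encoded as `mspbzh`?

injury

Each letter shifts forward by (position + 4), i.e. 4, 5, 6, … — the shift grows by one for each successive letter.
Undoing it on mspbzh: m−4=i, s−5=n, p−6=j, b−7=u, z−8=r, h−9=y.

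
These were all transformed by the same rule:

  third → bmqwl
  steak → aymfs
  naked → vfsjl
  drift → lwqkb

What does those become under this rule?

Shifts by position in third: pos 0: t→b (+8), pos 1: h→m (+5), pos 2: i→q (+8), pos 3: r→w (+5) — repeating every 2. A repeating key of period 2 is used — shifts +8, +5 over and over.
For those: t+8=b, h+5=m, o+8=w, s+5=x, e+8=m.

bmwxm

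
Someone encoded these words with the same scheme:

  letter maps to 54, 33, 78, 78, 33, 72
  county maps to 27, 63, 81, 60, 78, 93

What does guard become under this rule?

l(#12)→54 and e(#5)→33: differences scale by 3, so n = 3·pos + 18. The formula is n = 3×(alphabet index, a=1) + 18.
On guard: g=7→39, u=21→81, a=1→21, r=18→72, d=4→30.

39, 81, 21, 72, 30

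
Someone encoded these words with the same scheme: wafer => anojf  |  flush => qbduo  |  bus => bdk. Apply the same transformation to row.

Two steps: reverse the string, then apply a Caesar shift of +9.
For row: reverse → wor; then shift: w+9=f, o+9=x, r+9=a.

fxa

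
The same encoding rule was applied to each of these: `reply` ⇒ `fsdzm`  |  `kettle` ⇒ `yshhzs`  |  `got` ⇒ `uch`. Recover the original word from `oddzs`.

apple

This is a Caesar cipher with shift 14.
Undoing it on oddzs: o−14=a, d−14=p, d−14=p, z−14=l, s−14=e.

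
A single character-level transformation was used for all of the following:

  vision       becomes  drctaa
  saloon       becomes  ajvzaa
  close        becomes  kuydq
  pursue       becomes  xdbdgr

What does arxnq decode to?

since

Letter i (0-indexed) is shifted by i+8, so successive shifts are 8, 9, 10, ….
Undoing it on arxnq: a−8=s, r−9=i, x−10=n, n−11=c, q−12=e.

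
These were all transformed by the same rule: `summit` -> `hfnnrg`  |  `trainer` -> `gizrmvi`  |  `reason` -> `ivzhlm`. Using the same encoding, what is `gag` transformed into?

Each pair mirrors across the alphabet (s↔h, u↔f, m↔n): positions sum to 25. Each letter is replaced by its mirror in the alphabet: a↔z, b↔y, c↔x, and so on (the Atbash cipher).
Applying it to gag: g↔t, a↔z, g↔t.

tzt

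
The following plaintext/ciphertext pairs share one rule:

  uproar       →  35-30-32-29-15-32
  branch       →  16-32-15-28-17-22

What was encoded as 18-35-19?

due

u is letter #21 and maps to 35: an offset of 14. Each letter is replaced by its alphabet position (a=1..z=26) + 14.
Decoding 18-35-19: 18→(18−14)÷1=4=d, 35→(35−14)÷1=21=u, 19→(19−14)÷1=5=e.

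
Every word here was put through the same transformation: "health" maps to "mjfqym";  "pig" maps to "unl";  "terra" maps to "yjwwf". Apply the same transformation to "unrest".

zswjxy

It's a constant shift of +5 (ROT5).
On unrest: u+5=z, n+5=s, r+5=w, e+5=j, s+5=x, t+5=y.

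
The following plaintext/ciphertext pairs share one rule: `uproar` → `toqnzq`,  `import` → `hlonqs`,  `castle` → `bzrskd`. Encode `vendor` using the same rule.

This is a Caesar cipher with shift 25.
For vendor: v+25=u, e+25=d, n+25=m, d+25=c, o+25=n, r+25=q.

udmcnq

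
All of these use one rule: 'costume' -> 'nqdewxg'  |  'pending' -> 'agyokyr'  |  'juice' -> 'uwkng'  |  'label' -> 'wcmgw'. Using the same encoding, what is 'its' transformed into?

ked

The shift depends on letter class: consonant c→n is +11, but vowel o→q is +2. Vowels shift forward by 2 and consonants shift forward by 11.
Applying it to its: i(vowel)+2=k, t(cons)+11=e, s(cons)+11=d.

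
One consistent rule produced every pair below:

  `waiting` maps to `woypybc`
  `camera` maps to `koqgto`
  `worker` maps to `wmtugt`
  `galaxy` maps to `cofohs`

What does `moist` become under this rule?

w(22)→w(22) and a(0)→o(14) fit y≡11x+14 (mod 26); the inverse of 11 mod 26 is 19. This is an affine cipher: with a=0,…,z=25, each position x becomes (11x+14) mod 26.
Applying it to moist: m(12)→11·12+14≡16=q; o(14)→11·14+14≡12=m; i(8)→11·8+14≡24=y; s(18)→11·18+14≡4=e; t(19)→11·19+14≡15=p (all mod 26).

qmyep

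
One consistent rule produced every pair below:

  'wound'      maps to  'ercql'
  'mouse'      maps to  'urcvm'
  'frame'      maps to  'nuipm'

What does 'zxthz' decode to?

Shifts by position in wound: pos 0: w→e (+8), pos 1: o→r (+3), pos 2: u→c (+8), pos 3: n→q (+3) — repeating every 2. It's a Vigenère-style cipher with numeric key [8,3]: position i shifts by key[i mod 2].
Undoing it on zxthz: z−8=r, x−3=u, t−8=l, h−3=e, z−8=r.

ruler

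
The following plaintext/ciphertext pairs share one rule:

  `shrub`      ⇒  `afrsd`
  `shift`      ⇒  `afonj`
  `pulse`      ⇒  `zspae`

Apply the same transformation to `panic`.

Each letter's alphabet position (a=0..z=25) is mapped through 9·x+20 mod 26 — an affine cipher.
Applying it to panic: p(15)→9·15+20≡25=z; a(0)→9·0+20≡20=u; n(13)→9·13+20≡7=h; i(8)→9·8+20≡14=o; c(2)→9·2+20≡12=m (all mod 26).

zuhom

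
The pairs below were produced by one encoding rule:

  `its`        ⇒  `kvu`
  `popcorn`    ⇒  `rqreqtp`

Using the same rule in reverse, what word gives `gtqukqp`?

erosion

Compare letters: i→k is +2, t→v is +2, s→u is +2 — a constant shift. Each letter is shifted forward by 2 in the alphabet (a Caesar shift of +2).
Undoing it on gtqukqp: g−2=e, t−2=r, q−2=o, u−2=s, k−2=i, q−2=o, p−2=n.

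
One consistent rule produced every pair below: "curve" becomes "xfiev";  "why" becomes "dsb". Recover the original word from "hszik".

Letters are reflected about the middle of the alphabet (position → 25−position): Atbash.
Decoding hszik: h↔s, s↔h, z↔a, i↔r, k↔p.

sharp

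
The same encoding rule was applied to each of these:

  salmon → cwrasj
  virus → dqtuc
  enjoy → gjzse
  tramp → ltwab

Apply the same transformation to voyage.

Each letter's alphabet position (a=0..z=25) is mapped through 9·x+22 mod 26 — an affine cipher.
For voyage: v(21)→9·21+22≡3=d; o(14)→9·14+22≡18=s; y(24)→9·24+22≡4=e; a(0)→9·0+22≡22=w; g(6)→9·6+22≡24=y; e(4)→9·4+22≡6=g (all mod 26).

dsewyg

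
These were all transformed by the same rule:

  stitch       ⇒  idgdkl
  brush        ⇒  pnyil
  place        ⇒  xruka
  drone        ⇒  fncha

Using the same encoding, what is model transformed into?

Each letter's alphabet position (a=0..z=25) is mapped through 21·x+20 mod 26 — an affine cipher.
Applying it to model: m(12)→21·12+20≡12=m; o(14)→21·14+20≡2=c; d(3)→21·3+20≡5=f; e(4)→21·4+20≡0=a; l(11)→21·11+20≡17=r (all mod 26).

mcfar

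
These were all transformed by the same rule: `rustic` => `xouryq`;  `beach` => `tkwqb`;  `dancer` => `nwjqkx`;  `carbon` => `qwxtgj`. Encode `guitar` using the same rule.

eoyrwx

r(17)→x(23) and u(20)→o(14) fit y≡23x+22 (mod 26); the inverse of 23 mod 26 is 17. Each letter's alphabet position (a=0..z=25) is mapped through 23·x+22 mod 26 — an affine cipher.
Applying it to guitar: g(6)→23·6+22≡4=e; u(20)→23·20+22≡14=o; i(8)→23·8+22≡24=y; t(19)→23·19+22≡17=r; a(0)→23·0+22≡22=w; r(17)→23·17+22≡23=x (all mod 26).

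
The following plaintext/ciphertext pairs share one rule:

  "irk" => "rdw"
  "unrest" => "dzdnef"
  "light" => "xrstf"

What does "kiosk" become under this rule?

The shift depends on letter class: consonant r→d is +12, but vowel i→r is +9. Two shifts are in play — +9 for a/e/i/o/u, +12 for every other letter.
On kiosk: k(cons)+12=w, i(vowel)+9=r, o(vowel)+9=x, s(cons)+12=e, k(cons)+12=w.

wrxew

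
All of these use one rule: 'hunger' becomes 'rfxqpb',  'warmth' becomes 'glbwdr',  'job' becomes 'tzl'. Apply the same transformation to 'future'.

pfdfbp

Two shifts are in play — +11 for a/e/i/o/u, +10 for every other letter.
For future: f(cons)+10=p, u(vowel)+11=f, t(cons)+10=d, u(vowel)+11=f, r(cons)+10=b, e(vowel)+11=p.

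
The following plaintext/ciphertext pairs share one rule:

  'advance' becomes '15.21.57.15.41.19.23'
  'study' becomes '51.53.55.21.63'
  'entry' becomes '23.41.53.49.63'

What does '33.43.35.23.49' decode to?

Each letter becomes 2×(its alphabet position, a=1..z=26) + 13.
Reversing it on 33.43.35.23.49: 33→(33−13)÷2=10=j, 43→(43−13)÷2=15=o, 35→(35−13)÷2=11=k, 23→(23−13)÷2=5=e, 49→(49−13)÷2=18=r.

joker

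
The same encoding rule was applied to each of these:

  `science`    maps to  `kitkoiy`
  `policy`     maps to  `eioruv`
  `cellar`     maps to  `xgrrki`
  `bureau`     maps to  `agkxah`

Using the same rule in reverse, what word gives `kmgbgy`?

savage

The output letters match the input read backwards, each shifted +6: science reversed is ecneics. The word is reversed, then every letter is shifted forward by 6.
Reversing it on kmgbgy: shift back: k−6=e, m−6=g, g−6=a, b−6=v, g−6=a, y−6=s → egavas; then reverse → savage.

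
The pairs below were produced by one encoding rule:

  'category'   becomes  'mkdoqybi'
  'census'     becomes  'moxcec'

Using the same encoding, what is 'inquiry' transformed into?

sxaesbi

This is a Caesar cipher with shift 10.
On inquiry: i+10=s, n+10=x, q+10=a, u+10=e, i+10=s, r+10=b, y+10=i.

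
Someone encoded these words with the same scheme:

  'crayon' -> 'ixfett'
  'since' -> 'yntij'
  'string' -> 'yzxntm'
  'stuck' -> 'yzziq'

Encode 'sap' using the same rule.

The shift depends on letter class: consonant c→i is +6, but vowel a→f is +5. The rule splits by letter class: vowels +5, consonants +6.
Applying it to sap: s(cons)+6=y, a(vowel)+5=f, p(cons)+6=v.

yfv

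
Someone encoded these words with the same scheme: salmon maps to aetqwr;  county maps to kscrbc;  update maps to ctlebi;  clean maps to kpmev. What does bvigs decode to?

track

The shifts repeat in a cycle of length 2: positions 0,1,… shift by +8, +4, then the pattern repeats.
Decoding bvigs: b−8=t, v−4=r, i−8=a, g−4=c, s−8=k.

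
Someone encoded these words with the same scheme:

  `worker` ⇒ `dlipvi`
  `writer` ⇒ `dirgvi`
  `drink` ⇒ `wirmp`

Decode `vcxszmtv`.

exchange

Letters are reflected about the middle of the alphabet (position → 25−position): Atbash.
Reversing it on vcxszmtv: v↔e, c↔x, x↔c, s↔h, z↔a, m↔n, t↔g, v↔e.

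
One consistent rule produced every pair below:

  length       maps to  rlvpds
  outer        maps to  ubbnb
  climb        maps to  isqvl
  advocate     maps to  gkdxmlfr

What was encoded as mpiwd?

In length: l→r is +6, e→l is +7, n→v is +8, g→p is +9 — the shift increases by 1 each position. Letter i (0-indexed) is shifted by i+6, so successive shifts are 6, 7, 8, ….
Undoing it on mpiwd: m−6=g, p−7=i, i−8=a, w−9=n, d−10=t.

giant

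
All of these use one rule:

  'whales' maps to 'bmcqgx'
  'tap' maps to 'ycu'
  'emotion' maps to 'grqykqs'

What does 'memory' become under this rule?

The shift depends on letter class: consonant w→b is +5, but vowel a→c is +2. The rule splits by letter class: vowels +2, consonants +5.
On memory: m(cons)+5=r, e(vowel)+2=g, m(cons)+5=r, o(vowel)+2=q, r(cons)+5=w, y(cons)+5=d.

rgrqwd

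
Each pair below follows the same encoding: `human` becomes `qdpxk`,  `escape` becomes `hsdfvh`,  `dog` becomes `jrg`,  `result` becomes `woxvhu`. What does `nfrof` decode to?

The output letters match the input read backwards, each shifted +3: human reversed is namuh. The word is reversed, then every letter is shifted forward by 3.
Undoing it on nfrof: shift back: n−3=k, f−3=c, r−3=o, o−3=l, f−3=c → kcolc; then reverse → clock.

clock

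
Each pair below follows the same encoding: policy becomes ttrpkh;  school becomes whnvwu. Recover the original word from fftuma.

In policy: p→t is +4, o→t is +5, l→r is +6, i→p is +7 — the shift increases by 1 each position. The shift increases by 1 at each position, starting from +4: 4, 5, 6, ….
Undoing it on fftuma: f−4=b, f−5=a, t−6=n, u−7=n, m−8=e, a−9=r.

banner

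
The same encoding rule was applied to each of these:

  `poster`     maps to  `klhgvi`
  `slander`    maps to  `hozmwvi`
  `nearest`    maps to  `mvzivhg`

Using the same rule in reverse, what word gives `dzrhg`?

Each pair mirrors across the alphabet (p↔k, o↔l, s↔h): positions sum to 25. Each letter is replaced by its mirror in the alphabet: a↔z, b↔y, c↔x, and so on (the Atbash cipher).
Undoing it on dzrhg: d↔w, z↔a, r↔i, h↔s, g↔t.

waist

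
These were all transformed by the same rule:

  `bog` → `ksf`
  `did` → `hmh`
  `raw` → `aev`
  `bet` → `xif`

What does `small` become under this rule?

ppeqw

Read the word backwards and shift each letter +4.
Applying it to small: reverse → llams; then shift: l+4=p, l+4=p, a+4=e, m+4=q, s+4=w.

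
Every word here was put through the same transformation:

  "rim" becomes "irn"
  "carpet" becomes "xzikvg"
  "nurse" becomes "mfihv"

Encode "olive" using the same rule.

lorev

Letters are reflected about the middle of the alphabet (position → 25−position): Atbash.
On olive: o↔l, l↔o, i↔r, v↔e, e↔v.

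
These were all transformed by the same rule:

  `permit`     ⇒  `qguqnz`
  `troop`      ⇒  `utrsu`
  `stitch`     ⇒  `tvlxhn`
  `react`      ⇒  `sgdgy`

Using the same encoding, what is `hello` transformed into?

The shift increases by 1 at each position, starting from +1: 1, 2, 3, ….
On hello: h+1=i, e+2=g, l+3=o, l+4=p, o+5=t.

igopt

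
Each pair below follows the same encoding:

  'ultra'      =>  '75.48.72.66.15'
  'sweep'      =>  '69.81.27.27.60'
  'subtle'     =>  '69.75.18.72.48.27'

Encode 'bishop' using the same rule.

18.39.69.36.57.60

Each letter becomes 3×(its alphabet position, a=1..z=26) + 12.
For bishop: b=2→18, i=9→39, s=19→69, h=8→36, o=15→57, p=16→60.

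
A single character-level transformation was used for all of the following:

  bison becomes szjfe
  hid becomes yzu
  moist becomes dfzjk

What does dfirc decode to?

moral

Compare letters: b→s is +17, i→z is +17, s→j is +17 — a constant shift. Every letter moves 17 places later in the alphabet, wrapping around z→a.
Reversing it on dfirc: d−17=m, f−17=o, i−17=r, r−17=a, c−17=l.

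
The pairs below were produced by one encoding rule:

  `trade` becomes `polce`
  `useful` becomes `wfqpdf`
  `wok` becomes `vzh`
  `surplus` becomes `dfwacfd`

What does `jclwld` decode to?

The output letters match the input read backwards, each shifted +11: trade reversed is edart. Two steps: reverse the string, then apply a Caesar shift of +11.
Undoing it on jclwld: shift back: j−11=y, c−11=r, l−11=a, w−11=l, l−11=a, d−11=s → yralas; then reverse → salary.

salary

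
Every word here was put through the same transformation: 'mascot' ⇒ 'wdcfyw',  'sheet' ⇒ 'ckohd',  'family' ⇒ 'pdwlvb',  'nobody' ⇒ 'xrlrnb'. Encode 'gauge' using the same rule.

qdejo

Shifts by position in mascot: pos 0: m→w (+10), pos 1: a→d (+3), pos 2: s→c (+10), pos 3: c→f (+3) — repeating every 2. It's a Vigenère-style cipher with numeric key [10,3]: position i shifts by key[i mod 2].
For gauge: g+10=q, a+3=d, u+10=e, g+3=j, e+10=o.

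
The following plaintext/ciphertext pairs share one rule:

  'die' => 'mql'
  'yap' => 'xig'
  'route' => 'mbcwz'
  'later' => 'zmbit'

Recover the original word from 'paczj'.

brush

The output letters match the input read backwards, each shifted +8: die reversed is eid. The word is reversed, then every letter is shifted forward by 8.
Undoing it on paczj: shift back: p−8=h, a−8=s, c−8=u, z−8=r, j−8=b → hsurb; then reverse → brush.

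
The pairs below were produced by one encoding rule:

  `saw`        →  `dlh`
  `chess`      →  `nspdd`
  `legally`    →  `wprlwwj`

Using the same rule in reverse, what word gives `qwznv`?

flock

Compare letters: s→d is +11, a→l is +11, w→h is +11 — a constant shift. It's a constant shift of +11 (ROT11).
Decoding qwznv: q−11=f, w−11=l, z−11=o, n−11=c, v−11=k.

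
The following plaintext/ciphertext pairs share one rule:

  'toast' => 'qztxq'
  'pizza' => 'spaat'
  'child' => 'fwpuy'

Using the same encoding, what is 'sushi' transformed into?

t(19)→q(16) and o(14)→z(25) fit y≡19x+19 (mod 26); the inverse of 19 mod 26 is 11. This is an affine cipher: with a=0,…,z=25, each position x becomes (19x+19) mod 26.
For sushi: s(18)→19·18+19≡23=x; u(20)→19·20+19≡9=j; s(18)→19·18+19≡23=x; h(7)→19·7+19≡22=w; i(8)→19·8+19≡15=p (all mod 26).

xjxwp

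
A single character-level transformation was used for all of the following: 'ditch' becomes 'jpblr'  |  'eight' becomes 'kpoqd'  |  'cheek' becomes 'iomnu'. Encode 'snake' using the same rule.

yuito

Letter i (0-indexed) is shifted by i+6, so successive shifts are 6, 7, 8, ….
For snake: s+6=y, n+7=u, a+8=i, k+9=t, e+10=o.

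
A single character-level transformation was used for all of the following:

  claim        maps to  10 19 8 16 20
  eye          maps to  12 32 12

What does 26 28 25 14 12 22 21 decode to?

surgeon

c is letter #3 and maps to 10: an offset of 7. Each letter is replaced by its alphabet position (a=1..z=26) + 7.
Decoding 26 28 25 14 12 22 21: 26→(26−7)÷1=19=s, 28→(28−7)÷1=21=u, 25→(25−7)÷1=18=r, 14→(14−7)÷1=7=g, 12→(12−7)÷1=5=e, 22→(22−7)÷1=15=o, 21→(21−7)÷1=14=n.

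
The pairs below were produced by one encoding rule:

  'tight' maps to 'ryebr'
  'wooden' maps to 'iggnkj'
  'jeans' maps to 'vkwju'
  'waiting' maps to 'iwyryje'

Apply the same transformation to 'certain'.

t(19)→r(17) and i(8)→y(24) fit y≡23x+22 (mod 26); the inverse of 23 mod 26 is 17. Each letter's alphabet position (a=0..z=25) is mapped through 23·x+22 mod 26 — an affine cipher.
On certain: c(2)→23·2+22≡16=q; e(4)→23·4+22≡10=k; r(17)→23·17+22≡23=x; t(19)→23·19+22≡17=r; a(0)→23·0+22≡22=w; i(8)→23·8+22≡24=y; n(13)→23·13+22≡9=j (all mod 26).

qkxrwyj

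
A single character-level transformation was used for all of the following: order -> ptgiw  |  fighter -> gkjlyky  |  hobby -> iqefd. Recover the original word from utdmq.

trail

Letter i (0-indexed) is shifted by i+1, so successive shifts are 1, 2, 3, ….
Undoing it on utdmq: u−1=t, t−2=r, d−3=a, m−4=i, q−5=l.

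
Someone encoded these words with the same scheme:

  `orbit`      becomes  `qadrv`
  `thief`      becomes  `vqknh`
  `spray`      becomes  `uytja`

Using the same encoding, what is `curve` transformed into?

edteg

Shifts by position in orbit: pos 0: o→q (+2), pos 1: r→a (+9), pos 2: b→d (+2), pos 3: i→r (+9) — repeating every 2. The shifts repeat in a cycle of length 2: positions 0,1,… shift by +2, +9, then the pattern repeats.
On curve: c+2=e, u+9=d, r+2=t, v+9=e, e+2=g.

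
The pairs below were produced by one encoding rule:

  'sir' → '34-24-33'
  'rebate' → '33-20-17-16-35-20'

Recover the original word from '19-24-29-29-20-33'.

dinner

s is letter #19 and maps to 34: an offset of 15. The number is (letter's place in the alphabet, a=1) + 15.
Reversing it on 19-24-29-29-20-33: 19→(19−15)÷1=4=d, 24→(24−15)÷1=9=i, 29→(29−15)÷1=14=n, 29→(29−15)÷1=14=n, 20→(20−15)÷1=5=e, 33→(33−15)÷1=18=r.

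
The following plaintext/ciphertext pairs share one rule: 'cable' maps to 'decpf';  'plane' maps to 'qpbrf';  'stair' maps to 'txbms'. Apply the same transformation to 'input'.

jrqyu

Shifts by position in cable: pos 0: c→d (+1), pos 1: a→e (+4), pos 2: b→c (+1), pos 3: l→p (+4) — repeating every 2. The shifts repeat in a cycle of length 2: positions 0,1,… shift by +1, +4, then the pattern repeats.
Applying it to input: i+1=j, n+4=r, p+1=q, u+4=y, t+1=u.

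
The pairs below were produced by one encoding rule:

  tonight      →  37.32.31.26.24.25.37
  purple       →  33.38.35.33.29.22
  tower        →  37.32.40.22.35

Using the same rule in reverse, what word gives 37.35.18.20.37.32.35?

t is letter #20 and maps to 37: an offset of 17. Each letter is replaced by its alphabet position (a=1..z=26) + 17.
Decoding 37.35.18.20.37.32.35: 37→(37−17)÷1=20=t, 35→(35−17)÷1=18=r, 18→(18−17)÷1=1=a, 20→(20−17)÷1=3=c, 37→(37−17)÷1=20=t, 32→(32−17)÷1=15=o, 35→(35−17)÷1=18=r.

tractor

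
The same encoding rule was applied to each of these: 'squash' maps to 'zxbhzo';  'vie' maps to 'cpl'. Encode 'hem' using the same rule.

olt

Compare letters: s→z is +7, q→x is +7, u→b is +7 — a constant shift. It's a constant shift of +7 (ROT7).
Applying it to hem: h+7=o, e+7=l, m+7=t.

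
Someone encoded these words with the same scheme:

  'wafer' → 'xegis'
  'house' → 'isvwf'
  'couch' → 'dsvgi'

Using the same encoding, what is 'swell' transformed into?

tafpm

Shifts by position in wafer: pos 0: w→x (+1), pos 1: a→e (+4), pos 2: f→g (+1), pos 3: e→i (+4) — repeating every 2. The shifts repeat in a cycle of length 2: positions 0,1,… shift by +1, +4, then the pattern repeats.
On swell: s+1=t, w+4=a, e+1=f, l+4=p, l+1=m.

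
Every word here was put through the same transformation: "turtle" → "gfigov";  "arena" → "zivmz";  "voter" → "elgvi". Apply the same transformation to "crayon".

Each pair mirrors across the alphabet (t↔g, u↔f, r↔i): positions sum to 25. Each letter is replaced by its mirror in the alphabet: a↔z, b↔y, c↔x, and so on (the Atbash cipher).
On crayon: c↔x, r↔i, a↔z, y↔b, o↔l, n↔m.

xizblm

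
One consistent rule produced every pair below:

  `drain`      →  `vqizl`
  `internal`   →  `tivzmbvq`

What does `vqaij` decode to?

The output letters match the input read backwards, each shifted +8: drain reversed is niard. Two steps: reverse the string, then apply a Caesar shift of +8.
Reversing it on vqaij: shift back: v−8=n, q−8=i, a−8=s, i−8=a, j−8=b → nisab; then reverse → basin.

basin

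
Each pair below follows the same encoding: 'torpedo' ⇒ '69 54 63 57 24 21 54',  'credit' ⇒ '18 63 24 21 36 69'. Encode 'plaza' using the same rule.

57 45 12 87 12

t(#20)→69 and o(#15)→54: differences scale by 3, so n = 3·pos + 9. The formula is n = 3×(alphabet index, a=1) + 9.
On plaza: p=16→57, l=12→45, a=1→12, z=26→87, a=1→12.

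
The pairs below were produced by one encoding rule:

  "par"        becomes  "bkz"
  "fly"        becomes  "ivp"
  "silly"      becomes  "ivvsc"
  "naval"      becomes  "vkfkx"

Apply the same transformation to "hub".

ler

The output letters match the input read backwards, each shifted +10: par reversed is rap. The word is reversed, then every letter is shifted forward by 10.
On hub: reverse → buh; then shift: b+10=l, u+10=e, h+10=r.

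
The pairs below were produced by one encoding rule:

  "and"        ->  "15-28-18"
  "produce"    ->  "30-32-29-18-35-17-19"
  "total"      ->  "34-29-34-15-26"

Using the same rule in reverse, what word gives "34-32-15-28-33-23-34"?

transit

a is letter #1 and maps to 15: an offset of 14. The number is (letter's place in the alphabet, a=1) + 14.
Reversing it on 34-32-15-28-33-23-34: 34→(34−14)÷1=20=t, 32→(32−14)÷1=18=r, 15→(15−14)÷1=1=a, 28→(28−14)÷1=14=n, 33→(33−14)÷1=19=s, 23→(23−14)÷1=9=i, 34→(34−14)÷1=20=t.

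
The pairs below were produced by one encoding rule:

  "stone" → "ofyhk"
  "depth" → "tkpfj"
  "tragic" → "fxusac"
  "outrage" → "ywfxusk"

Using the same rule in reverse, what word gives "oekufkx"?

sweater

Treating letters as 0–25, the rule is x ↦ 17x + 20 (mod 26).
Decoding oekufkx: o(14)→23·(14−20)≡18=s; e(4)→23·(4−20)≡22=w; k(10)→23·(10−20)≡4=e; u(20)→23·(20−20)≡0=a; f(5)→23·(5−20)≡19=t; k(10)→23·(10−20)≡4=e; x(23)→23·(23−20)≡17=r (all mod 26).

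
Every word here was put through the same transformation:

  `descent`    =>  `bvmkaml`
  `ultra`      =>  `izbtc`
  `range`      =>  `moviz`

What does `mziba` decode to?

The output letters match the input read backwards, each shifted +8: descent reversed is tnecsed. Two steps: reverse the string, then apply a Caesar shift of +8.
Undoing it on mziba: shift back: m−8=e, z−8=r, i−8=a, b−8=t, a−8=s → erats; then reverse → stare.

stare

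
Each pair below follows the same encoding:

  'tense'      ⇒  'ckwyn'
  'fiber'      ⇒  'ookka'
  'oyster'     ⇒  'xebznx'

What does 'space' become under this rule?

bvjin

The shifts repeat in a cycle of length 2: positions 0,1,… shift by +9, +6, then the pattern repeats.
For space: s+9=b, p+6=v, a+9=j, c+6=i, e+9=n.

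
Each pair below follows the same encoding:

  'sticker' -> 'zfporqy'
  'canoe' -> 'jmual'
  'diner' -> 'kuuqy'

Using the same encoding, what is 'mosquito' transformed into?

Shifts by position in sticker: pos 0: s→z (+7), pos 1: t→f (+12), pos 2: i→p (+7), pos 3: c→o (+12) — repeating every 2. It's a Vigenère-style cipher with numeric key [7,12]: position i shifts by key[i mod 2].
Applying it to mosquito: m+7=t, o+12=a, s+7=z, q+12=c, u+7=b, i+12=u, t+7=a, o+12=a.

tazcbuaa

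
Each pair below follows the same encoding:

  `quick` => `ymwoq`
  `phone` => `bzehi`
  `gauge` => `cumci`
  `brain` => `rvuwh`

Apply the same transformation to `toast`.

q(16)→y(24) and u(20)→m(12) fit y≡23x+20 (mod 26); the inverse of 23 mod 26 is 17. This is an affine cipher: with a=0,…,z=25, each position x becomes (23x+20) mod 26.
For toast: t(19)→23·19+20≡15=p; o(14)→23·14+20≡4=e; a(0)→23·0+20≡20=u; s(18)→23·18+20≡18=s; t(19)→23·19+20≡15=p (all mod 26).

peusp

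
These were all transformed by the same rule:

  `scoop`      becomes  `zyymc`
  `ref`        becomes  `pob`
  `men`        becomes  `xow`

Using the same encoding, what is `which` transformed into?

The output letters match the input read backwards, each shifted +10: scoop reversed is poocs. Two steps: reverse the string, then apply a Caesar shift of +10.
Applying it to which: reverse → hcihw; then shift: h+10=r, c+10=m, i+10=s, h+10=r, w+10=g.

rmsrg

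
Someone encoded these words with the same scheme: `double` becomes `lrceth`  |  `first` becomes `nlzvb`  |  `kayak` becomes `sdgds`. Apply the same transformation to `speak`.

asmds

Shifts by position in double: pos 0: d→l (+8), pos 1: o→r (+3), pos 2: u→c (+8), pos 3: b→e (+3) — repeating every 2. It's a Vigenère-style cipher with numeric key [8,3]: position i shifts by key[i mod 2].
Applying it to speak: s+8=a, p+3=s, e+8=m, a+3=d, k+8=s.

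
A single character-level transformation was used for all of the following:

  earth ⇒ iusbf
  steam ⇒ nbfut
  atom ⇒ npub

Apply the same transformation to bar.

The output letters match the input read backwards, each shifted +1: earth reversed is htrae. The word is reversed, then every letter is shifted forward by 1.
Applying it to bar: reverse → rab; then shift: r+1=s, a+1=b, b+1=c.

sbc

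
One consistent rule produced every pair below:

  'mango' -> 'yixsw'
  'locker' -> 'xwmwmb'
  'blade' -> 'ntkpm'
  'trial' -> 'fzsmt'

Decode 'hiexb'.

Shifts by position in mango: pos 0: m→y (+12), pos 1: a→i (+8), pos 2: n→x (+10), pos 3: g→s (+12), pos 4: o→w (+8) — repeating every 3. The shifts repeat in a cycle of length 3: positions 0,1,… shift by +12, +8, +10, then the pattern repeats.
Reversing it on hiexb: h−12=v, i−8=a, e−10=u, x−12=l, b−8=t.

vault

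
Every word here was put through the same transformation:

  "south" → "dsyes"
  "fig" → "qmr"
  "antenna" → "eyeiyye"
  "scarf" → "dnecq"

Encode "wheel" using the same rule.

hsiiw

The shift depends on letter class: consonant s→d is +11, but vowel o→s is +4. Two shifts are in play — +4 for a/e/i/o/u, +11 for every other letter.
For wheel: w(cons)+11=h, h(cons)+11=s, e(vowel)+4=i, e(vowel)+4=i, l(cons)+11=w.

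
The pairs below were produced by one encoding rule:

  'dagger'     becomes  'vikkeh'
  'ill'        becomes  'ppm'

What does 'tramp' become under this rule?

tqevx

The output letters match the input read backwards, each shifted +4: dagger reversed is reggad. Two steps: reverse the string, then apply a Caesar shift of +4.
For tramp: reverse → pmart; then shift: p+4=t, m+4=q, a+4=e, r+4=v, t+4=x.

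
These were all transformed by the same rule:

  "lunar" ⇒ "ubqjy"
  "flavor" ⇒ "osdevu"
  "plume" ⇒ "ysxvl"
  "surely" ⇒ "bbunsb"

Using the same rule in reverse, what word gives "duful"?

uncle

Shifts by position in lunar: pos 0: l→u (+9), pos 1: u→b (+7), pos 2: n→q (+3), pos 3: a→j (+9), pos 4: r→y (+7) — repeating every 3. The shifts repeat in a cycle of length 3: positions 0,1,… shift by +9, +7, +3, then the pattern repeats.
Undoing it on duful: d−9=u, u−7=n, f−3=c, u−9=l, l−7=e.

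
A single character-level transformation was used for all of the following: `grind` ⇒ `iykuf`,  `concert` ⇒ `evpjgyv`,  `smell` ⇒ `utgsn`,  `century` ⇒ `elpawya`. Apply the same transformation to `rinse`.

tppzg

Shifts by position in grind: pos 0: g→i (+2), pos 1: r→y (+7), pos 2: i→k (+2), pos 3: n→u (+7) — repeating every 2. A repeating key of period 2 is used — shifts +2, +7 over and over.
Applying it to rinse: r+2=t, i+7=p, n+2=p, s+7=z, e+2=g.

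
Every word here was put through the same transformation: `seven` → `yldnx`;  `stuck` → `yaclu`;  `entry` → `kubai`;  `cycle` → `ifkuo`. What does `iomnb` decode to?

cheer

In seven: s→y is +6, e→l is +7, v→d is +8, e→n is +9 — the shift increases by 1 each position. The shift increases by 1 at each position, starting from +6: 6, 7, 8, ….
Undoing it on iomnb: i−6=c, o−7=h, m−8=e, n−9=e, b−10=r.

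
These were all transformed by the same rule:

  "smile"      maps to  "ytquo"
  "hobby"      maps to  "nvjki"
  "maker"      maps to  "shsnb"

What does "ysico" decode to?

slate

In smile: s→y is +6, m→t is +7, i→q is +8, l→u is +9 — the shift increases by 1 each position. Each letter shifts forward by (position + 6), i.e. 6, 7, 8, … — the shift grows by one for each successive letter.
Reversing it on ysico: y−6=s, s−7=l, i−8=a, c−9=t, o−10=e.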